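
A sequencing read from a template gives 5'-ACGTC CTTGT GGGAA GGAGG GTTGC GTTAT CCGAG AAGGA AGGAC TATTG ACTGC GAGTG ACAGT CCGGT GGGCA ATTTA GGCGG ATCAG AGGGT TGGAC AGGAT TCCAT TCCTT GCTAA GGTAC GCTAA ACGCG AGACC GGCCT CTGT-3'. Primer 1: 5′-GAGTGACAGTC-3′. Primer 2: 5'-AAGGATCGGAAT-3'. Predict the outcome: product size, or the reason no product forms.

Primer 2 (AAGGATCGGAAT) does not match the top strand, and its reverse complement ATTCCGATCCTT does not match either.
With no annealing site for primer 2, no amplification occurs.

No product — primer 2 has no binding site in the template.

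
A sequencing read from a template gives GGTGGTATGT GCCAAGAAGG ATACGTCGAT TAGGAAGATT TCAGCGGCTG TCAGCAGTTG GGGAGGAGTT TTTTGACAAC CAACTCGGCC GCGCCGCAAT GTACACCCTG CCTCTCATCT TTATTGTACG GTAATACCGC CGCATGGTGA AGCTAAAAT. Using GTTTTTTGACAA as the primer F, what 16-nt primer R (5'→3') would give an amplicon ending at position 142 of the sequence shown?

The forward primer binds at positions 68–79; the product's 3' end on the top strand is position 142.
The reverse primer anneals to the top strand over positions 127–142, i.e. to TACGGTAATACCGCCG.
Its sequence written 5'→3' is the reverse complement: CGGCGGTATTACCGTA.

5'-CGGCGGTATTACCGTA-3'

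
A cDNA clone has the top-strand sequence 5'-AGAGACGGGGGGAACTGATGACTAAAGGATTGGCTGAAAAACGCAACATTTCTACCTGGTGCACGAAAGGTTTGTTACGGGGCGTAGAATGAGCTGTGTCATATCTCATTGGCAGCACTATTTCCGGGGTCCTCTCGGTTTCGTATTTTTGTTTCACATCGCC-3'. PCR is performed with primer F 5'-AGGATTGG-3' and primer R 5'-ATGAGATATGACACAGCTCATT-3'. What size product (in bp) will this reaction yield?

The forward primer matches the template at positions 26–33.
Taking the reverse complement of ATGAGATATGACACAGCTCATT gives AATGAGCTGTGTCATATCTCAT, found at positions 88–109 on the template; the primer anneals here to the top strand with its 3' end pointing upstream.
The product runs from position 26 to position 109, so its length is 109 − 26 + 1 = 84 bp.

84 bp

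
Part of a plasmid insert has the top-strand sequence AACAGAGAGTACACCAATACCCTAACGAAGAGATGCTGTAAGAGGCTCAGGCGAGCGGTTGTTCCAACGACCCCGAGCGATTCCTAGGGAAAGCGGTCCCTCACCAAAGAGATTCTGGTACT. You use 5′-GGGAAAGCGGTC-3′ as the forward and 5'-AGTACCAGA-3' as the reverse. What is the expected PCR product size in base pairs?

36 bp

Scanning the template, GGGAAAGCGGTC occurs at positions 87–98; this primer anneals to the bottom strand there with its 3' end pointing downstream.
Reverse complement of the reverse primer: TCTGGTACT. This occurs on the top strand at positions 114–122.
The product runs from position 87 to position 122, so its length is 122 − 87 + 1 = 36 bp.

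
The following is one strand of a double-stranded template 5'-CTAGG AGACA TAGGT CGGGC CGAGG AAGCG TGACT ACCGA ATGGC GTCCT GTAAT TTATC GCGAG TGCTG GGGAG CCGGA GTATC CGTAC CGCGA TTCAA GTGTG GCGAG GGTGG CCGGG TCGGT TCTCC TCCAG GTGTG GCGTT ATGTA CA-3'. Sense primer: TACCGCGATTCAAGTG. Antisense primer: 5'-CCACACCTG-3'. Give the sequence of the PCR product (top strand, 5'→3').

5'-TACCGCGATTCAAGTGTGGCGAGGGTGGCCGGGTCGGTTCTCCTCCAGGTGTGG-3'

Scanning the template, TACCGCGATTCAAGTG occurs at positions 88–103; this primer anneals to the bottom strand there with its 3' end pointing downstream.
The reverse primer's reverse complement is CAGGTGTGG, which matches the template at positions 133–141.
The product is the template from position 88 through 141 (54 bp).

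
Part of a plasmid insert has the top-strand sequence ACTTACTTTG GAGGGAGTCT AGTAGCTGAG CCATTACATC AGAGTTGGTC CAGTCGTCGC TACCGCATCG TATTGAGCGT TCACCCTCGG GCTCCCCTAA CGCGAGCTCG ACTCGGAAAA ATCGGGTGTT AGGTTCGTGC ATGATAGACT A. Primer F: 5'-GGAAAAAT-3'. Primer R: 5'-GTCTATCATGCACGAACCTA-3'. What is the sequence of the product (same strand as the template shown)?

5'-GGAAAAATCGGGTGTTAGGTTCGTGCATGATAGAC-3'

The forward primer matches the template at positions 115–122.
The reverse primer's reverse complement is TAGGTTCGTGCATGATAGAC, which matches the template at positions 130–149.
The product is the template from position 115 through 149 (35 bp).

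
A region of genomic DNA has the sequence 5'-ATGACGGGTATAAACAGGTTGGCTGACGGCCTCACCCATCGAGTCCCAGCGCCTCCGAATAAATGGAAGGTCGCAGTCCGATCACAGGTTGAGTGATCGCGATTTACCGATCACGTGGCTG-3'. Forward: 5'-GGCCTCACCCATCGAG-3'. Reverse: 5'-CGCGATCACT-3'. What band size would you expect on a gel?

Forward primer GGCCTCACCCATCGAG is found on the top strand at positions 28–43.
The reverse primer's reverse complement is AGTGATCGCG, which matches the template at positions 92–101.
Product length = (reverse-primer end) − (forward-primer start) + 1 = 101 − 28 + 1 = 74 bp.

74 bp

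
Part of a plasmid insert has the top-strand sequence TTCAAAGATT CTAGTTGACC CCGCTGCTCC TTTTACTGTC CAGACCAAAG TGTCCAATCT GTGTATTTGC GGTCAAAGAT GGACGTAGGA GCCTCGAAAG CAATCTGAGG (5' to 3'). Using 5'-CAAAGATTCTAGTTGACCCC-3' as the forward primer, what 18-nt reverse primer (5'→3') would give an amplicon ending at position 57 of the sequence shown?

The forward primer binds at positions 3–22; the product's 3' end on the top strand is position 57.
The reverse primer anneals to the top strand over positions 40–57, i.e. to CCAGACCAAAGTGTCCAA.
Its sequence written 5'→3' is the reverse complement: TTGGACACTTTGGTCTGG.

5'-TTGGACACTTTGGTCTGG-3'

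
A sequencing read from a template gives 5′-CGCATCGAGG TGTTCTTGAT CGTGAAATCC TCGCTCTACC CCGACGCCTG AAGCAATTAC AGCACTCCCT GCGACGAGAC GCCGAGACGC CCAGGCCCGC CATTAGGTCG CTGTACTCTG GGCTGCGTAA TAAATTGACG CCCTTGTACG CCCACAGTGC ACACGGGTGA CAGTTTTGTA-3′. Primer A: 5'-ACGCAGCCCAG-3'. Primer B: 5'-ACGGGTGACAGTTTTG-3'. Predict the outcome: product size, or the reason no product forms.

No product — the primers' 3' ends point away from each other.

Primer A (ACGCAGCCCAG) has reverse complement CTGGGCTGCGT, which matches the top strand at positions 118–128; primer A anneals to the top strand there with its 3' end pointing upstream toward position 118.
Primer B (ACGGGTGACAGTTTTG) matches the top strand directly at positions 163–178; it anneals to the bottom strand with its 3' end pointing downstream toward position 178.
The 3' ends diverge (primer A extends toward position 1, primer B toward position 180), so the primers never converge on a shared product.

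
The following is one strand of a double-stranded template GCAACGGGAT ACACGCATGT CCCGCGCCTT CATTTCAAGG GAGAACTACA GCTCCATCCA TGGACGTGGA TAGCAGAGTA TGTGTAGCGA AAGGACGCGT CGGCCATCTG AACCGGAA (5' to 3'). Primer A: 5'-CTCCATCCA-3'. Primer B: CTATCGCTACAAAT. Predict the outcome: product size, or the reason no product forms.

No product — primer B has no binding site in the template.

Primer B (CTATCGCTACAAAT) does not match the top strand, and its reverse complement ATTTGTAGCGATAG does not match either.
With no annealing site for primer B, no amplification occurs.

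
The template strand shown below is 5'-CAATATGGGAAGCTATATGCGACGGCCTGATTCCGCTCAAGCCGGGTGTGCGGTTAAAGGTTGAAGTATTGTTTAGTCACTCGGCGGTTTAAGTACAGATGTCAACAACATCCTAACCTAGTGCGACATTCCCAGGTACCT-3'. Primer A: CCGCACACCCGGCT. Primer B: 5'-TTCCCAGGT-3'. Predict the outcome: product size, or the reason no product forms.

Primer A (CCGCACACCCGGCT) has reverse complement AGCCGGGTGTGCGG, which matches the top strand at positions 40–53; primer A anneals to the top strand there with its 3' end pointing upstream toward position 40.
Primer B (TTCCCAGGT) matches the top strand directly at positions 129–137; it anneals to the bottom strand with its 3' end pointing downstream toward position 137.
The 3' ends diverge (primer A extends toward position 1, primer B toward position 141), so the primers never converge on a shared product.

No product — the primers' 3' ends point away from each other.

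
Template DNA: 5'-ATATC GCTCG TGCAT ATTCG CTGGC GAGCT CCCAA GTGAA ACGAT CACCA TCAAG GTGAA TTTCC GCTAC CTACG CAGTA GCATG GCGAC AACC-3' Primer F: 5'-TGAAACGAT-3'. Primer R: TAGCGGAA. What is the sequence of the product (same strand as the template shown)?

5'-TGAAACGATCACCATCAAGGTGAATTTCCGCTA-3'

Forward primer TGAAACGAT is found on the top strand at positions 37–45.
The reverse primer's reverse complement is TTCCGCTA, which matches the template at positions 62–69.
The product is the template from position 37 through 69 (33 bp).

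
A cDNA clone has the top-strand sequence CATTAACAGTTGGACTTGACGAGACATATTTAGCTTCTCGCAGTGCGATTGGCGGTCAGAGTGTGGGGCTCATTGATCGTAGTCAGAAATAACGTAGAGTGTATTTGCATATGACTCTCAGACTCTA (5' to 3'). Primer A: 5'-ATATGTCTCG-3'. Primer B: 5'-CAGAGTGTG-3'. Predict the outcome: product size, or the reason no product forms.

No product — the primers' 3' ends point away from each other.

Primer A (ATATGTCTCG) has reverse complement CGAGACATAT, which matches the top strand at positions 20–29; primer A anneals to the top strand there with its 3' end pointing upstream toward position 20.
Primer B (CAGAGTGTG) matches the top strand directly at positions 57–65; it anneals to the bottom strand with its 3' end pointing downstream toward position 65.
The 3' ends diverge (primer A extends toward position 1, primer B toward position 127), so the primers never converge on a shared product.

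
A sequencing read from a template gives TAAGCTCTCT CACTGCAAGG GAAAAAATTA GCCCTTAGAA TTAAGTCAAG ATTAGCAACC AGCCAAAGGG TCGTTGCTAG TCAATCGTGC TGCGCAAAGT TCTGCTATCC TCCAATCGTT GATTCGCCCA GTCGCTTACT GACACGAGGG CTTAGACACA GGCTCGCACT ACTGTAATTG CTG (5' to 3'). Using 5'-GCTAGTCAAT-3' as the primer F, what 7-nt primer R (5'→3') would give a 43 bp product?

5'-CGATTGG-3'

The forward primer binds at positions 76–85, so a 43 bp product ends at position 76 + 43 − 1 = 118.
The reverse primer anneals to the top strand over positions 112–118, i.e. to CCAATCG.
Its sequence written 5'→3' is the reverse complement: CGATTGG.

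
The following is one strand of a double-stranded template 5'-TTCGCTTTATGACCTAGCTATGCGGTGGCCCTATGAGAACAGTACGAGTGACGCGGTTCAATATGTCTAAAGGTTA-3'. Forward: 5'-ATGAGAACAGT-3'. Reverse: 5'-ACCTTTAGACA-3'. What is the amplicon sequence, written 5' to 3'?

The forward primer matches the template at positions 33–43.
Taking the reverse complement of ACCTTTAGACA gives TGTCTAAAGGT, found at positions 64–74 on the template; the primer anneals here to the top strand with its 3' end pointing upstream.
The product is the template from position 33 through 74 (42 bp).

5'-ATGAGAACAGTACGAGTGACGCGGTTCAATATGTCTAAAGGT-3'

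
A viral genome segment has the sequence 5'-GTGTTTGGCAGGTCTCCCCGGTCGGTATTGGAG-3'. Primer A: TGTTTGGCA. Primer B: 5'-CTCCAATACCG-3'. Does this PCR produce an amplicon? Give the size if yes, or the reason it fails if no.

Yes — a 32 bp product.

Primer A (TGTTTGGCA) matches the top strand at positions 2–10; it acts as a forward primer.
Primer B's reverse complement is CGGTATTGGAG, matching the top strand at positions 23–33; it acts as a reverse primer.
The 3' ends face each other across positions 2–33, giving a 32 bp product.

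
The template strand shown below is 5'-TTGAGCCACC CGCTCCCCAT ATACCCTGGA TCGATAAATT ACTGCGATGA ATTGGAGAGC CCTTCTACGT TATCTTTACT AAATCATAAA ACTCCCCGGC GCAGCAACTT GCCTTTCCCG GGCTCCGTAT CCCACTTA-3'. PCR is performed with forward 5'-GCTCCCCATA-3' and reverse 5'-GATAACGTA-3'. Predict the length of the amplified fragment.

Forward primer GCTCCCCATA is found on the top strand at positions 12–21.
Taking the reverse complement of GATAACGTA gives TACGTTATC, found at positions 66–74 on the template; the primer anneals here to the top strand with its 3' end pointing upstream.
The product runs from position 12 to position 74, so its length is 74 − 12 + 1 = 63 bp.

63 bp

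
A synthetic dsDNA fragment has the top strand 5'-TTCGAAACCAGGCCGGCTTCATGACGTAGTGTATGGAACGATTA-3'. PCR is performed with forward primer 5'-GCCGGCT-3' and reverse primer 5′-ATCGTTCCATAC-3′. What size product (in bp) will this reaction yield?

Forward primer GCCGGCT is found on the top strand at positions 12–18.
Taking the reverse complement of ATCGTTCCATAC gives GTATGGAACGAT, found at positions 31–42 on the template; the primer anneals here to the top strand with its 3' end pointing upstream.
Product length = (reverse-primer end) − (forward-primer start) + 1 = 42 − 12 + 1 = 31 bp.

31 bp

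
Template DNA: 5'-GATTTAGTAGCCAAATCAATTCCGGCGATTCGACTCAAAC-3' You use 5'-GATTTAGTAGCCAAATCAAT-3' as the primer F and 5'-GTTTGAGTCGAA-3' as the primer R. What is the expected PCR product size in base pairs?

Forward primer GATTTAGTAGCCAAATCAAT is found on the top strand at positions 1–20.
Reverse complement of the reverse primer: TTCGACTCAAAC. This occurs on the top strand at positions 29–40.
Amplicon spans positions 1–40: 40 bp.

40 bp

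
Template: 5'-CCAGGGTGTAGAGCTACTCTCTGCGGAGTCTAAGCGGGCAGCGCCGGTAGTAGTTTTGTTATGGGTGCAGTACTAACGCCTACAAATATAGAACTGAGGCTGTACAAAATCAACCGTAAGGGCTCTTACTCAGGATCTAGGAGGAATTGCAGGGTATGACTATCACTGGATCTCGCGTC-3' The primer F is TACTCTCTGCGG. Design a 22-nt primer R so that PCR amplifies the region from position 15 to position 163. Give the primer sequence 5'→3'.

The product's 3' end on the top strand is position 163.
The reverse primer anneals to the top strand over positions 142–163, i.e. to AGGAATTGCAGGGTATGACTAT.
Its sequence written 5'→3' is the reverse complement: ATAGTCATACCCTGCAATTCCT.

5'-ATAGTCATACCCTGCAATTCCT-3'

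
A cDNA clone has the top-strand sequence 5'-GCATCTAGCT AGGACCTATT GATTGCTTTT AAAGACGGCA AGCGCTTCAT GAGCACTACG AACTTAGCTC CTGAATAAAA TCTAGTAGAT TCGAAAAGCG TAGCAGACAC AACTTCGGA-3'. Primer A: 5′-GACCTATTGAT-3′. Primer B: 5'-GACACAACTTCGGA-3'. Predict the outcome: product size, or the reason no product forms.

Primer A (GACCTATTGAT) matches the top strand at positions 13–23 (3' end points downstream).
Primer B (GACACAACTTCGGA) also matches the top strand directly, at positions 106–119 — its reverse complement TCCGAAGTTGTGTC is not present.
Both primers anneal to the bottom strand with 3' ends pointing the same way, so neither can prime synthesis back toward the other.

No product — both primers anneal to the same strand and extend in the same direction.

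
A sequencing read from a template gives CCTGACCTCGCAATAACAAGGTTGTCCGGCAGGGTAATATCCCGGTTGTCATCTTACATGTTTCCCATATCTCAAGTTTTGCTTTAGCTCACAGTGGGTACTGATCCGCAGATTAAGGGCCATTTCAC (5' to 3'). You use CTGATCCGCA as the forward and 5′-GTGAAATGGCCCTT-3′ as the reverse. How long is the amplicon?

28 bp

The forward primer matches the template at positions 101–110.
The reverse primer's reverse complement is AAGGGCCATTTCAC, which matches the template at positions 115–128.
Product length = (reverse-primer end) − (forward-primer start) + 1 = 128 − 101 + 1 = 28 bp.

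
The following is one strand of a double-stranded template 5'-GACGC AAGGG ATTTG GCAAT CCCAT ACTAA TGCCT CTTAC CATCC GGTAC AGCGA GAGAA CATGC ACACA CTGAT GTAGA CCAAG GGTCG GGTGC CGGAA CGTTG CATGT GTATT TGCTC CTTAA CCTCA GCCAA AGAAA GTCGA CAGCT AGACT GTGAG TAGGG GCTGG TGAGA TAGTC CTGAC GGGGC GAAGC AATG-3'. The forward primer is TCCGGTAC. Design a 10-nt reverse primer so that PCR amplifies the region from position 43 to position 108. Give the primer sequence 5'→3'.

The product's 3' end on the top strand is position 108.
The reverse primer anneals to the top strand over positions 99–108, i.e. to AACGTTGCAT.
Its sequence written 5'→3' is the reverse complement: ATGCAACGTT.

5'-ATGCAACGTT-3'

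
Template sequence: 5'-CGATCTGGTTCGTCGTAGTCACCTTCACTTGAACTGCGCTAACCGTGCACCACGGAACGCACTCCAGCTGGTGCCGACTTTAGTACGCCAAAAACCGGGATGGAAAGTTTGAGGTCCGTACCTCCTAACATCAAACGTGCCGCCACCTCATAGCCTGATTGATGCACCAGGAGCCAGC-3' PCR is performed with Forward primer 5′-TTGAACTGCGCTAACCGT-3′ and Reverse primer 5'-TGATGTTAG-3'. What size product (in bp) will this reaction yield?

105 bp

Scanning the template, TTGAACTGCGCTAACCGT occurs at positions 29–46; this primer anneals to the bottom strand there with its 3' end pointing downstream.
The reverse primer's reverse complement is CTAACATCA, which matches the template at positions 125–133.
Product length = (reverse-primer end) − (forward-primer start) + 1 = 133 − 29 + 1 = 105 bp.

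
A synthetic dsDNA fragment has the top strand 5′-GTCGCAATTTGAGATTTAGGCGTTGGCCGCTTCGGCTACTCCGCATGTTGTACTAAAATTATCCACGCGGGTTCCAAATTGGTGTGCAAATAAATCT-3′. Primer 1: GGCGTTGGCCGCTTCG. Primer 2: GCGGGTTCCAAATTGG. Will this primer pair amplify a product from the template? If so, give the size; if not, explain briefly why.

Primer 1 (GGCGTTGGCCGCTTCG) matches the top strand at positions 19–34 (3' end points downstream).
Primer 2 (GCGGGTTCCAAATTGG) also matches the top strand directly, at positions 67–82 — its reverse complement CCAATTTGGAACCCGC is not present.
Both primers anneal to the bottom strand with 3' ends pointing the same way, so neither can prime synthesis back toward the other.

No product — both primers anneal to the same strand and extend in the same direction.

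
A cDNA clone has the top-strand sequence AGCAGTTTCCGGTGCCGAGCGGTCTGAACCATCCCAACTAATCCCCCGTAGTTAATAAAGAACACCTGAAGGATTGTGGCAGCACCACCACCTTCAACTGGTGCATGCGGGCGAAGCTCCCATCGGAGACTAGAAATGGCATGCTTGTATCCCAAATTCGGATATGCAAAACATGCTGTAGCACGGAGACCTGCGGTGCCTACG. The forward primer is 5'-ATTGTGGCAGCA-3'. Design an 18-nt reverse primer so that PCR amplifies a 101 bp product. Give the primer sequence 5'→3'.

5'-TGTTTTGCATATCCGAAT-3'

The forward primer binds at positions 73–84, so a 101 bp product ends at position 73 + 101 − 1 = 173.
The reverse primer anneals to the top strand over positions 156–173, i.e. to ATTCGGATATGCAAAACA.
Its sequence written 5'→3' is the reverse complement: TGTTTTGCATATCCGAAT.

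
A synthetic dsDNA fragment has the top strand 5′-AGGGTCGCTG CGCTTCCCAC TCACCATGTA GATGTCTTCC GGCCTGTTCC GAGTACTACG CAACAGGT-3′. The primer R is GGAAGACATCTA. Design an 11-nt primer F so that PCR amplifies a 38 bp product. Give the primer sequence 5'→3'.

5'-GGTCGCTGCGC-3'

The reverse primer's reverse complement TAGATGTCTTCC matches the template at positions 29–40, so the product ends at position 40.
A 38 bp product then starts at position 40 − 38 + 1 = 3.
The forward primer is identical to the top strand there: GGTCGCTGCGC.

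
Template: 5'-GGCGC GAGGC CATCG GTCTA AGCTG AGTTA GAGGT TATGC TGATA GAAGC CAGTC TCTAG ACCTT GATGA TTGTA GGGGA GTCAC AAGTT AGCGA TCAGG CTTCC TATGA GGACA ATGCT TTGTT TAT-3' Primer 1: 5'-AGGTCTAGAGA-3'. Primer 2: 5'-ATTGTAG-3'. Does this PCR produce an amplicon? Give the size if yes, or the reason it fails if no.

Primer 1 (AGGTCTAGAGA) has reverse complement TCTCTAGACCT, which matches the top strand at positions 54–64; primer 1 anneals to the top strand there with its 3' end pointing upstream toward position 54.
Primer 2 (ATTGTAG) matches the top strand directly at positions 70–76; it anneals to the bottom strand with its 3' end pointing downstream toward position 76.
The 3' ends diverge (primer 1 extends toward position 1, primer 2 toward position 128), so the primers never converge on a shared product.

No product — the primers' 3' ends point away from each other.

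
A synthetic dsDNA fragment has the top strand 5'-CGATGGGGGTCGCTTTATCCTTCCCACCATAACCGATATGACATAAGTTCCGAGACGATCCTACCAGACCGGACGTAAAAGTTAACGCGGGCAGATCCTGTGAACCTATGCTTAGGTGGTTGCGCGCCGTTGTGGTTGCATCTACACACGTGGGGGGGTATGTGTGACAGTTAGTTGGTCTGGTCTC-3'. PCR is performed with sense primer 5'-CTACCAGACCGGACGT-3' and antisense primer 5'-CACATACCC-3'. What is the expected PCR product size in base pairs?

104 bp

The forward primer matches the template at positions 61–76.
Reverse complement of the reverse primer: GGGTATGTG. This occurs on the top strand at positions 156–164.
Product length = (reverse-primer end) − (forward-primer start) + 1 = 164 − 61 + 1 = 104 bp.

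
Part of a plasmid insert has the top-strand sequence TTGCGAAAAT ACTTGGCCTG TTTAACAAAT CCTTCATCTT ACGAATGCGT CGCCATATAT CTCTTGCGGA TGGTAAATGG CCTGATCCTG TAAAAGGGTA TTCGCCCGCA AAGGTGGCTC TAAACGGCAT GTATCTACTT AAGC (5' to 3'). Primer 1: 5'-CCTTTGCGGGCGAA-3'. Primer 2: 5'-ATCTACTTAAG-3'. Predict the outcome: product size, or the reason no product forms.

Primer 1 (CCTTTGCGGGCGAA) has reverse complement TTCGCCCGCAAAGG, which matches the top strand at positions 101–114; primer 1 anneals to the top strand there with its 3' end pointing upstream toward position 101.
Primer 2 (ATCTACTTAAG) matches the top strand directly at positions 133–143; it anneals to the bottom strand with its 3' end pointing downstream toward position 143.
The 3' ends diverge (primer 1 extends toward position 1, primer 2 toward position 144), so the primers never converge on a shared product.

No product — the primers' 3' ends point away from each other.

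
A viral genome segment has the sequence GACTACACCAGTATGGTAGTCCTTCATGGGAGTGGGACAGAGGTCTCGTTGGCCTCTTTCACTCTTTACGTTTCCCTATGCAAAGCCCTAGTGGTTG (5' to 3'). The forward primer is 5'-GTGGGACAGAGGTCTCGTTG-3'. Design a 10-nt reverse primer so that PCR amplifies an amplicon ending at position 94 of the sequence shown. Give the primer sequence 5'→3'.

The forward primer binds at positions 32–51; the product's 3' end on the top strand is position 94.
The reverse primer anneals to the top strand over positions 85–94, i.e. to GCCCTAGTGG.
Its sequence written 5'→3' is the reverse complement: CCACTAGGGC.

5'-CCACTAGGGC-3'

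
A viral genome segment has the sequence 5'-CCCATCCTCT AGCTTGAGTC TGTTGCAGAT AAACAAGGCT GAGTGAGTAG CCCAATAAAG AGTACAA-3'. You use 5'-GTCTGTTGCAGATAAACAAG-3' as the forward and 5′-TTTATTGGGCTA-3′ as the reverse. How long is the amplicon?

42 bp

Forward primer GTCTGTTGCAGATAAACAAG is found on the top strand at positions 18–37.
Taking the reverse complement of TTTATTGGGCTA gives TAGCCCAATAAA, found at positions 48–59 on the template; the primer anneals here to the top strand with its 3' end pointing upstream.
Product length = (reverse-primer end) − (forward-primer start) + 1 = 59 − 18 + 1 = 42 bp.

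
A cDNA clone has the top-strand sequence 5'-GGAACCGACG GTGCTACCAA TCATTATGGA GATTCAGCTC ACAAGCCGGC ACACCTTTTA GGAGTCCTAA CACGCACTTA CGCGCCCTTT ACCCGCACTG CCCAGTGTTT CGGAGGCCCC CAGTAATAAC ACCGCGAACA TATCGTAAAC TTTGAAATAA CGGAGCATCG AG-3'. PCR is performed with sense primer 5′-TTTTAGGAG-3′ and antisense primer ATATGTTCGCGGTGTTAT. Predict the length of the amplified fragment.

Scanning the template, TTTTAGGAG occurs at positions 56–64; this primer anneals to the bottom strand there with its 3' end pointing downstream.
Taking the reverse complement of ATATGTTCGCGGTGTTAT gives ATAACACCGCGAACATAT, found at positions 126–143 on the template; the primer anneals here to the top strand with its 3' end pointing upstream.
The product runs from position 56 to position 143, so its length is 143 − 56 + 1 = 88 bp.

88 bp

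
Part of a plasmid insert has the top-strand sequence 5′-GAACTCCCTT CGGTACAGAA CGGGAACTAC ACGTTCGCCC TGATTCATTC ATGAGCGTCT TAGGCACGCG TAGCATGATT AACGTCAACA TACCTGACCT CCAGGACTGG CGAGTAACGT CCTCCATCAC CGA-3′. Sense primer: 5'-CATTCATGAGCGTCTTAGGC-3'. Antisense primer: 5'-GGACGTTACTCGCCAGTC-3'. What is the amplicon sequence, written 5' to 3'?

5'-CATTCATGAGCGTCTTAGGCACGCGTAGCATGATTAACGTCAACATACCTGACCTCCAGGACTGGCGAGTAACGTCC-3'

The forward primer matches the template at positions 46–65.
Taking the reverse complement of GGACGTTACTCGCCAGTC gives GACTGGCGAGTAACGTCC, found at positions 105–122 on the template; the primer anneals here to the top strand with its 3' end pointing upstream.
The product is the template from position 46 through 122 (77 bp).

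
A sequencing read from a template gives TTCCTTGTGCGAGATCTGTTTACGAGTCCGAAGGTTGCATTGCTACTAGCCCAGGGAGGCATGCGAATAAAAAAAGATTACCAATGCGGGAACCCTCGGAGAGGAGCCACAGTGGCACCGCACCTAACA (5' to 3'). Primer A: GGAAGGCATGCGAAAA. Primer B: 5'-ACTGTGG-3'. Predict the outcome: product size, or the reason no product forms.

Primer A (GGAAGGCATGCGAAAA) does not match the top strand, and its reverse complement TTTTCGCATGCCTTCC does not match either.
With no annealing site for primer A, no amplification occurs.

No product — primer A has no binding site in the template.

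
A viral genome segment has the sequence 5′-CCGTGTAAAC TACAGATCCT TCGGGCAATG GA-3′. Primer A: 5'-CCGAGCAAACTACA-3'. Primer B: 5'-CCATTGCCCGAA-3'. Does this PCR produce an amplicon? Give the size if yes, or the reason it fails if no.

No product — primer A has no binding site in the template.

Primer A (CCGAGCAAACTACA) does not match the top strand, and its reverse complement TGTAGTTTGCTCGG does not match either.
With no annealing site for primer A, no amplification occurs.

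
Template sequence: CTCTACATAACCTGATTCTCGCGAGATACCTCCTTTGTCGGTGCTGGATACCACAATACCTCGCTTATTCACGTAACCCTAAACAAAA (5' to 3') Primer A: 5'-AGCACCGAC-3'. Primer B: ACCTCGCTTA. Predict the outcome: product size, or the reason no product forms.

No product — the primers' 3' ends point away from each other.

Primer A (AGCACCGAC) has reverse complement GTCGGTGCT, which matches the top strand at positions 37–45; primer A anneals to the top strand there with its 3' end pointing upstream toward position 37.
Primer B (ACCTCGCTTA) matches the top strand directly at positions 58–67; it anneals to the bottom strand with its 3' end pointing downstream toward position 67.
The 3' ends diverge (primer A extends toward position 1, primer B toward position 88), so the primers never converge on a shared product.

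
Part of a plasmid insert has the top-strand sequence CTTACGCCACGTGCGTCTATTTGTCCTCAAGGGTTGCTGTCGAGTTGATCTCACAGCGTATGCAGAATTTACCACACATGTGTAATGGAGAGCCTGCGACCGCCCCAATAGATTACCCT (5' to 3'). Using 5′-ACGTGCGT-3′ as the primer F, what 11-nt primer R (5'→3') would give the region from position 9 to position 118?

The product's 3' end on the top strand is position 118.
The reverse primer anneals to the top strand over positions 108–118, i.e. to ATAGATTACCC.
Its sequence written 5'→3' is the reverse complement: GGGTAATCTAT.

5'-GGGTAATCTAT-3'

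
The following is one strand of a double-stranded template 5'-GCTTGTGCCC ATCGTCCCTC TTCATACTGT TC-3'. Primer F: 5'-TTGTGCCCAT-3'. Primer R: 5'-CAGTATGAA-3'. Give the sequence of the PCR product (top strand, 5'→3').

5'-TTGTGCCCATCGTCCCTCTTCATACTG-3'

Forward primer TTGTGCCCAT is found on the top strand at positions 3–12.
Reverse complement of the reverse primer: TTCATACTG. This occurs on the top strand at positions 21–29.
The product is the template from position 3 through 29 (27 bp).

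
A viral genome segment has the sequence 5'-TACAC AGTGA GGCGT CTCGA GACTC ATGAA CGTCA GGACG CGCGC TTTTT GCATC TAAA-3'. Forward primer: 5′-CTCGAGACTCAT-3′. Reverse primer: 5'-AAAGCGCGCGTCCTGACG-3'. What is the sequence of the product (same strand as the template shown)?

Scanning the template, CTCGAGACTCAT occurs at positions 16–27; this primer anneals to the bottom strand there with its 3' end pointing downstream.
The reverse primer's reverse complement is CGTCAGGACGCGCGCTTT, which matches the template at positions 31–48.
The product is the template from position 16 through 48 (33 bp).

5'-CTCGAGACTCATGAACGTCAGGACGCGCGCTTT-3'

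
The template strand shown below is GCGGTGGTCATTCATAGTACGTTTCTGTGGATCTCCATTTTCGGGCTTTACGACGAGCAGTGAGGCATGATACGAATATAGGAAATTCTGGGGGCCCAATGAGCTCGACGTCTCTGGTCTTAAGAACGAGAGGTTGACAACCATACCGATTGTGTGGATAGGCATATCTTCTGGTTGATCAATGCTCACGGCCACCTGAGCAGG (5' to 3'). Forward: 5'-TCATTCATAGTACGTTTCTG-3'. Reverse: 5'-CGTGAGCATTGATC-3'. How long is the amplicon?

183 bp

The forward primer matches the template at positions 8–27.
Reverse complement of the reverse primer: GATCAATGCTCACG. This occurs on the top strand at positions 177–190.
Product length = (reverse-primer end) − (forward-primer start) + 1 = 190 − 8 + 1 = 183 bp.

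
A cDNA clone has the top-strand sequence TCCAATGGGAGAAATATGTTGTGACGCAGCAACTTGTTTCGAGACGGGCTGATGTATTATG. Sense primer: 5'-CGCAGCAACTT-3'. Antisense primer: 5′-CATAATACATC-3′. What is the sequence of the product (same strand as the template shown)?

The forward primer matches the template at positions 25–35.
Reverse complement of the reverse primer: GATGTATTATG. This occurs on the top strand at positions 51–61.
The product is the template from position 25 through 61 (37 bp).

5'-CGCAGCAACTTGTTTCGAGACGGGCTGATGTATTATG-3'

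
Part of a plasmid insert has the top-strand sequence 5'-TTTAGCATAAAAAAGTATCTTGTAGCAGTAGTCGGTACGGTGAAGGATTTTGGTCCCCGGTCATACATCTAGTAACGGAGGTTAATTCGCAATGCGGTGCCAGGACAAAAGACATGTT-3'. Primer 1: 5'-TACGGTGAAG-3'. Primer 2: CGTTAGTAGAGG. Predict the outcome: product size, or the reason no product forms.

No product — primer 2 has no binding site in the template.

Primer 2 (CGTTAGTAGAGG) does not match the top strand, and its reverse complement CCTCTACTAACG does not match either.
With no annealing site for primer 2, no amplification occurs.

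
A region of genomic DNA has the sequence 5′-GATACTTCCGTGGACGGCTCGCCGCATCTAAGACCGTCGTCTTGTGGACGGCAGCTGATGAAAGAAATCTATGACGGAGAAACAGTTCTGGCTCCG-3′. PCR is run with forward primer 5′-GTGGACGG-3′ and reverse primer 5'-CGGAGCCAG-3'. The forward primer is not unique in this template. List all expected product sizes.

The forward primer GTGGACGG matches the top strand at positions 10–17, 44–51.
The reverse primer's reverse complement is CTGGCTCCG, matching at positions 88–96.
Each forward site pairs with the reverse site to give a product ending at position 96: sizes 87, 53 bp.

87 bp, 53 bp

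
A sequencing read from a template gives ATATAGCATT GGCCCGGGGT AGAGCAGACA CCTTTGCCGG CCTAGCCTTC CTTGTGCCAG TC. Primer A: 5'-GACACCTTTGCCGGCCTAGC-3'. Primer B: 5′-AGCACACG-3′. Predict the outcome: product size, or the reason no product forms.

Primer B (AGCACACG) does not match the top strand, and its reverse complement CGTGTGCT does not match either.
With no annealing site for primer B, no amplification occurs.

No product — primer B has no binding site in the template.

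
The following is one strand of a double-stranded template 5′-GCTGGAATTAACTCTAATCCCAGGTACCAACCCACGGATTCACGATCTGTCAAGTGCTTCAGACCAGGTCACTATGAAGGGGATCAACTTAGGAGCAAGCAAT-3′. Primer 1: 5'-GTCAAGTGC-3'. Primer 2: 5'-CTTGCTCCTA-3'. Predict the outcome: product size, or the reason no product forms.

Yes — a 51 bp product.

Primer 1 (GTCAAGTGC) matches the top strand at positions 49–57; it acts as a forward primer.
Primer 2's reverse complement is TAGGAGCAAG, matching the top strand at positions 90–99; it acts as a reverse primer.
The 3' ends face each other across positions 49–99, giving a 51 bp product.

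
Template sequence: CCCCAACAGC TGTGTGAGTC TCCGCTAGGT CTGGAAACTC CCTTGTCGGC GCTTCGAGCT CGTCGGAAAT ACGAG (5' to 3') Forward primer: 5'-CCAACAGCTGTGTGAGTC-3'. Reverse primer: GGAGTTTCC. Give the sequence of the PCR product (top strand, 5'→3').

Forward primer CCAACAGCTGTGTGAGTC is found on the top strand at positions 3–20.
Reverse complement of the reverse primer: GGAAACTCC. This occurs on the top strand at positions 33–41.
The product is the template from position 3 through 41 (39 bp).

5'-CCAACAGCTGTGTGAGTCTCCGCTAGGTCTGGAAACTCC-3'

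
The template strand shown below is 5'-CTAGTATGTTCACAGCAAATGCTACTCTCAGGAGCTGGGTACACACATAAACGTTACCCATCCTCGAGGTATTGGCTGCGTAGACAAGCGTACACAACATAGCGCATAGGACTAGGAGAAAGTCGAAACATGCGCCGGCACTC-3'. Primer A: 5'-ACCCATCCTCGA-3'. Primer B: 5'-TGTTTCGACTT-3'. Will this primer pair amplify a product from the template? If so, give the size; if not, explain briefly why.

Primer A (ACCCATCCTCGA) matches the top strand at positions 56–67; it acts as a forward primer.
Primer B's reverse complement is AAGTCGAAACA, matching the top strand at positions 120–130; it acts as a reverse primer.
The 3' ends face each other across positions 56–130, giving a 75 bp product.

Yes — a 75 bp product.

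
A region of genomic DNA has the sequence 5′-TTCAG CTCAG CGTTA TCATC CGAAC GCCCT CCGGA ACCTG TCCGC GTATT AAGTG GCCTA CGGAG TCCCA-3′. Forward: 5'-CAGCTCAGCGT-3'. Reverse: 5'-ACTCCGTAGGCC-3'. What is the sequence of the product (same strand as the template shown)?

5'-CAGCTCAGCGTTATCATCCGAACGCCCTCCGGAACCTGTCCGCGTATTAAGTGGCCTACGGAGT-3'

Forward primer CAGCTCAGCGT is found on the top strand at positions 3–13.
Reverse complement of the reverse primer: GGCCTACGGAGT. This occurs on the top strand at positions 55–66.
The product is the template from position 3 through 66 (64 bp).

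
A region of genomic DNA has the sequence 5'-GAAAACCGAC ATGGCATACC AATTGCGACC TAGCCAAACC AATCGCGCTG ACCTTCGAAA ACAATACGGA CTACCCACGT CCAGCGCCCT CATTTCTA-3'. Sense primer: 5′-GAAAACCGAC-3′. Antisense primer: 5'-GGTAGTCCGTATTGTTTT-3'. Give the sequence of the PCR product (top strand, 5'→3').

Scanning the template, GAAAACCGAC occurs at positions 1–10; this primer anneals to the bottom strand there with its 3' end pointing downstream.
Taking the reverse complement of GGTAGTCCGTATTGTTTT gives AAAACAATACGGACTACC, found at positions 58–75 on the template; the primer anneals here to the top strand with its 3' end pointing upstream.
The product is the template from position 1 through 75 (75 bp).

5'-GAAAACCGACATGGCATACCAATTGCGACCTAGCCAAACCAATCGCGCTGACCTTCGAAAACAATACGGACTACC-3'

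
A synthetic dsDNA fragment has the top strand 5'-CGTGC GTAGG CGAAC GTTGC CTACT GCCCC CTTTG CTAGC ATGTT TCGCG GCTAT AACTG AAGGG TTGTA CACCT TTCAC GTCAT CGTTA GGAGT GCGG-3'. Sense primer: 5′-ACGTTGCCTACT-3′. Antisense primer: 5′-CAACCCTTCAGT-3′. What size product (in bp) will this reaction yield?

55 bp

Scanning the template, ACGTTGCCTACT occurs at positions 14–25; this primer anneals to the bottom strand there with its 3' end pointing downstream.
The reverse primer's reverse complement is ACTGAAGGGTTG, which matches the template at positions 57–68.
Amplicon spans positions 14–68: 55 bp.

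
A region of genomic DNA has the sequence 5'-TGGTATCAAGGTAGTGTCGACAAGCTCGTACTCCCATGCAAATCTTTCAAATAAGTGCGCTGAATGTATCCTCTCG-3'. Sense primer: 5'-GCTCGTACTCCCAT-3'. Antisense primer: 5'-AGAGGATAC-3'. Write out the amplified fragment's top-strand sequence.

5'-GCTCGTACTCCCATGCAAATCTTTCAAATAAGTGCGCTGAATGTATCCTCT-3'

Forward primer GCTCGTACTCCCAT is found on the top strand at positions 24–37.
The reverse primer's reverse complement is GTATCCTCT, which matches the template at positions 66–74.
The product is the template from position 24 through 74 (51 bp).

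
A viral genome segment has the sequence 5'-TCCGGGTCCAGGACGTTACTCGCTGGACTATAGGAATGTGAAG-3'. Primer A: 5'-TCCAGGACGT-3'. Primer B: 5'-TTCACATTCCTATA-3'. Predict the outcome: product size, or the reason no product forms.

Yes — a 36 bp product.

Primer A (TCCAGGACGT) matches the top strand at positions 7–16; it acts as a forward primer.
Primer B's reverse complement is TATAGGAATGTGAA, matching the top strand at positions 29–42; it acts as a reverse primer.
The 3' ends face each other across positions 7–42, giving a 36 bp product.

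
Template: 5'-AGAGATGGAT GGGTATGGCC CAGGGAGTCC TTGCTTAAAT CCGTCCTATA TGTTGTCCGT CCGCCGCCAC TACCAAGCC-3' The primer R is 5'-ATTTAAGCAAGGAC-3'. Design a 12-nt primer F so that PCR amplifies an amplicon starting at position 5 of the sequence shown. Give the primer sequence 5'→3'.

5'-ATGGATGGGTAT-3'

The reverse primer's reverse complement GTCCTTGCTTAAAT matches the template at positions 27–40; the product starts at position 5.
The forward primer is identical to the top strand over positions 5–16: ATGGATGGGTAT.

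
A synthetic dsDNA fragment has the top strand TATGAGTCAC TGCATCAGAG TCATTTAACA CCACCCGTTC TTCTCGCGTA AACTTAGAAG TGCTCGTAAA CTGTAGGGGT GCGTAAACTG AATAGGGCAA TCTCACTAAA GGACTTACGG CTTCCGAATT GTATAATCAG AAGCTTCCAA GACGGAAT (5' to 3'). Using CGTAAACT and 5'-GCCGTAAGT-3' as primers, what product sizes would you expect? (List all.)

75 bp, 57 bp, 40 bp

The forward primer CGTAAACT matches the top strand at positions 47–54, 65–72, 82–89.
The reverse primer's reverse complement is ACTTACGGC, matching at positions 113–121.
Each forward site pairs with the reverse site to give a product ending at position 121: sizes 75, 57, 40 bp.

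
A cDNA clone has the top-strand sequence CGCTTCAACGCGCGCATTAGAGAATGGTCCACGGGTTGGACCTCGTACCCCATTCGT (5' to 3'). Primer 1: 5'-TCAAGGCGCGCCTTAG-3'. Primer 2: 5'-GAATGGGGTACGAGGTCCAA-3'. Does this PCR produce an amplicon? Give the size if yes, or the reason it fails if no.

No product — primer 1 has no binding site in the template.

Primer 1 (TCAAGGCGCGCCTTAG) does not match the top strand, and its reverse complement CTAAGGCGCGCCTTGA does not match either.
With no annealing site for primer 1, no amplification occurs.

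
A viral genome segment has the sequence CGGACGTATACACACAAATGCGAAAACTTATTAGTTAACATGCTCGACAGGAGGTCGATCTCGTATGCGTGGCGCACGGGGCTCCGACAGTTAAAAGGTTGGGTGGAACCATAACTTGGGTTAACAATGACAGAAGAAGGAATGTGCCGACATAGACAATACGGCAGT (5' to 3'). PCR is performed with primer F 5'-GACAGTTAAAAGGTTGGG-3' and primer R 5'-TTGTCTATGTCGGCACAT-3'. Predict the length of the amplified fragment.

74 bp

Scanning the template, GACAGTTAAAAGGTTGGG occurs at positions 86–103; this primer anneals to the bottom strand there with its 3' end pointing downstream.
Taking the reverse complement of TTGTCTATGTCGGCACAT gives ATGTGCCGACATAGACAA, found at positions 142–159 on the template; the primer anneals here to the top strand with its 3' end pointing upstream.
The product runs from position 86 to position 159, so its length is 159 − 86 + 1 = 74 bp.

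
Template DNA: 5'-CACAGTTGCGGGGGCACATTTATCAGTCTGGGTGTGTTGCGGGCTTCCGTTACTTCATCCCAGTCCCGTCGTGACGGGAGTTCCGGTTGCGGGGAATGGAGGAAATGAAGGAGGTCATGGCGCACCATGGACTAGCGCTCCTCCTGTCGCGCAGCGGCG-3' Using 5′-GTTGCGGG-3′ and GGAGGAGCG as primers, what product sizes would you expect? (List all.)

The forward primer GTTGCGGG matches the top strand at positions 5–12, 36–43, 86–93.
The reverse primer's reverse complement is CGCTCCTCC, matching at positions 136–144.
Each forward site pairs with the reverse site to give a product ending at position 144: sizes 140, 109, 59 bp.

140 bp, 109 bp, 59 bp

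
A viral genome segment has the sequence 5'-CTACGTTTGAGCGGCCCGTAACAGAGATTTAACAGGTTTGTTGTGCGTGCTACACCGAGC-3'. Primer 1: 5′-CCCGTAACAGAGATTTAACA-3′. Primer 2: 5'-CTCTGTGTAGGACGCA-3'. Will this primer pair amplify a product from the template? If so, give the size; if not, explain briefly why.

Primer 2 (CTCTGTGTAGGACGCA) does not match the top strand, and its reverse complement TGCGTCCTACACAGAG does not match either.
With no annealing site for primer 2, no amplification occurs.

No product — primer 2 has no binding site in the template.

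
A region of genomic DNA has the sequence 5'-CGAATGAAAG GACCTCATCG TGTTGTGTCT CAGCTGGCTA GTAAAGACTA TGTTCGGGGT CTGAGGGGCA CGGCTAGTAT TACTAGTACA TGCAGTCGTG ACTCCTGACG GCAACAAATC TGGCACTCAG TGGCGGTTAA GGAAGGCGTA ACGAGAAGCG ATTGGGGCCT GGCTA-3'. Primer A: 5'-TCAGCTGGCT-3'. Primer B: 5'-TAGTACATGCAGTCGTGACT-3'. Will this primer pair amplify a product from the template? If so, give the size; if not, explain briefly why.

No product — both primers anneal to the same strand and extend in the same direction.

Primer A (TCAGCTGGCT) matches the top strand at positions 30–39 (3' end points downstream).
Primer B (TAGTACATGCAGTCGTGACT) also matches the top strand directly, at positions 84–103 — its reverse complement AGTCACGACTGCATGTACTA is not present.
Both primers anneal to the bottom strand with 3' ends pointing the same way, so neither can prime synthesis back toward the other.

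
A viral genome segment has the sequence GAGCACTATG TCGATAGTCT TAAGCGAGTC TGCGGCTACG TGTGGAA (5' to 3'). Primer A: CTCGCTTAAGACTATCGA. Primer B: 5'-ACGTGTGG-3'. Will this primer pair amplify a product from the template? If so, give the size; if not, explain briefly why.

Primer A (CTCGCTTAAGACTATCGA) has reverse complement TCGATAGTCTTAAGCGAG, which matches the top strand at positions 11–28; primer A anneals to the top strand there with its 3' end pointing upstream toward position 11.
Primer B (ACGTGTGG) matches the top strand directly at positions 38–45; it anneals to the bottom strand with its 3' end pointing downstream toward position 45.
The 3' ends diverge (primer A extends toward position 1, primer B toward position 47), so the primers never converge on a shared product.

No product — the primers' 3' ends point away from each other.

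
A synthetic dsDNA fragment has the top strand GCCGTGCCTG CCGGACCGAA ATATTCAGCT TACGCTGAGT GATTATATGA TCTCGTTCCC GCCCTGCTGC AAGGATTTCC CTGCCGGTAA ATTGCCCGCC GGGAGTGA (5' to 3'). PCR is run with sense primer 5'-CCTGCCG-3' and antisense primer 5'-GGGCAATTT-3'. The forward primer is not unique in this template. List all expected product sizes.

91 bp, 18 bp

The forward primer CCTGCCG matches the top strand at positions 7–13, 80–86.
The reverse primer's reverse complement is AAATTGCCC, matching at positions 89–97.
Each forward site pairs with the reverse site to give a product ending at position 97: sizes 91, 18 bp.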